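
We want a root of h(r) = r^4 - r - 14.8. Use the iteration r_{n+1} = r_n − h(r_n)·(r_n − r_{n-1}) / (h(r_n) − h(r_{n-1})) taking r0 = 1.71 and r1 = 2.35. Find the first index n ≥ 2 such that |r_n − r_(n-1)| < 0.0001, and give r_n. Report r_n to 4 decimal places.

h(1.71) = -7.959639, h(2.35) = 13.348006
r2 = 2.350000 − 13.348006·(0.640000)/(21.307645) = 1.949077;  |Δ| = 0.400923
h(1.949077) = -2.317426
r3 = 1.949077 − (-2.317426)·(-0.400923)/(-15.665432) = 2.008387;  |Δ| = 0.059310
h(2.008387) = -0.538324
r4 = 2.008387 − (-0.538324)·(0.059310)/(1.779102) = 2.026333;  |Δ| = 0.017946
h(2.026333) = 0.033097
r5 = 2.026333 − 0.033097·(0.017946)/(0.571421) = 2.025293;  |Δ| = 0.001039
h(2.025293) = -0.000430
r6 = 2.025293 − (-0.000430)·(-0.001039)/(-0.033527) = 2.025306;  |Δ| = 0.000013
|r6 − r5| = 0.000013 < 0.0001

n = 6, r_n = 2.0253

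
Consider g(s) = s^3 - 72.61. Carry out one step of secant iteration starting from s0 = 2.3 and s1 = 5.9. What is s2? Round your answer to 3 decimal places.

g(2.3) = -60.44300, g(5.9) = 132.76900
s2 = 5.90000 − 132.76900·(5.90000 − 2.30000) / (132.76900 − (-60.44300)) = 5.90000 − (477.96840)/(193.21200) = 3.42620

3.426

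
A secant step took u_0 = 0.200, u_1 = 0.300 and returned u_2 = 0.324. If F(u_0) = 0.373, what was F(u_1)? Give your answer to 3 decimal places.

0.072

The secant line through (0.200, 0.373) and (0.300, F(u_1)) crosses zero at u_2 = 0.324.
So (0.200, 0.373), (0.300, F(u_1)), (0.324, 0) are collinear:
F(u_1) = 0.373 · (0.300 − 0.324) / (0.200 − 0.324) = 0.373 · (-0.02400)/(-0.12400) = 0.07219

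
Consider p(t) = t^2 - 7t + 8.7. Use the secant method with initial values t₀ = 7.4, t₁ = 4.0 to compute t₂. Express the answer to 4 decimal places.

4.7500

p(7.4) = 11.660000, p(4.0) = -3.300000
t₂ = 4.000000 − (-3.300000)·(4.000000 − 7.400000) / (-3.300000 − 11.660000) = 4.000000 − (11.220000)/(-14.960000) = 4.750000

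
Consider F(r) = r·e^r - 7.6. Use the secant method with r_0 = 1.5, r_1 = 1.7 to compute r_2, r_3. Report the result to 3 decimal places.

F(1.5) = -0.87747, F(1.7) = 1.70571
r_2 = 1.70000 − 1.70571·(1.70000 − 1.50000) / (1.70571 − (-0.87747)) = 1.70000 − (0.34114)/(2.58318) = 1.56794
F(1.56794) = -0.07901
r_3 = 1.56794 − (-0.07901)·(1.56794 − 1.70000) / (-0.07901 − 1.70571) = 1.56794 − (0.01043)/(-1.78472) = 1.57378

1.568, 1.574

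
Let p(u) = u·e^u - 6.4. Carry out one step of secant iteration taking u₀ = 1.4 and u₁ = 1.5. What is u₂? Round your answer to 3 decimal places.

p(1.4) = -0.72272, p(1.5) = 0.32253
u₂ = 1.50000 − 0.32253·(1.50000 − 1.40000) / (0.32253 − (-0.72272)) = 1.50000 − (0.03225)/(1.04525) = 1.46914

1.469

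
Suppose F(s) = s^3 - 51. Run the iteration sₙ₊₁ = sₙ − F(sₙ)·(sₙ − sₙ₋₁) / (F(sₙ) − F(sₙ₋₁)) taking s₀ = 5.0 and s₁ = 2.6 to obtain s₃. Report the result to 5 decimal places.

3.85361

F(5.0) = 74.0000000, F(2.6) = -33.4240000
s₂ = 2.6000000 − (-33.4240000)·(2.6000000 − 5.0000000) / (-33.4240000 − 74.0000000) = 2.6000000 − (80.2176000)/(-107.4240000) = 3.3467382
F(3.3467382) = -13.5143361
s₃ = 3.3467382 − (-13.5143361)·(3.3467382 − 2.6000000) / (-13.5143361 − (-33.4240000)) = 3.3467382 − (-10.0916705)/(19.9096639) = 3.8536111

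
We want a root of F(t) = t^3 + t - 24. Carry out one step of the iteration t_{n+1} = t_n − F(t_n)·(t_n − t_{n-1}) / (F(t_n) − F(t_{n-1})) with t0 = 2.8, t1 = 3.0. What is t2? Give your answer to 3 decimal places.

2.771

F(2.8) = 0.75200, F(3.0) = 6.00000
t2 = 3.00000 − 6.00000·(3.00000 − 2.80000) / (6.00000 − 0.75200) = 3.00000 − (1.20000)/(5.24800) = 2.77134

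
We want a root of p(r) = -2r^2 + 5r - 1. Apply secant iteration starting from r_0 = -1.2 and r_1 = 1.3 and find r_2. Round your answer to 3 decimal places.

0.858

p(-1.2) = -9.88000, p(1.3) = 2.12000
r_2 = 1.30000 − 2.12000·(1.30000 − (-1.20000)) / (2.12000 − (-9.88000)) = 1.30000 − (5.30000)/(12.00000) = 0.85833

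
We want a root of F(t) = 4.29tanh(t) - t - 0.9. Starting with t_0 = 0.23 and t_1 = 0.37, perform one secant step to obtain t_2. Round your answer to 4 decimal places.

F(0.23) = -0.160338, F(0.37) = 0.248624
t_2 = 0.370000 − 0.248624·(0.370000 − 0.230000) / (0.248624 − (-0.160338)) = 0.370000 − (0.034807)/(0.408963) = 0.284889

0.2849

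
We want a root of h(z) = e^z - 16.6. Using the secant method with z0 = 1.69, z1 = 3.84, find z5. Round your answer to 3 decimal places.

2.800

h(1.69) = -11.18052, h(3.84) = 29.92547
z2 = 3.84000 − 29.92547·(3.84000 − 1.69000) / (29.92547 − (-11.18052)) = 3.84000 − (64.33977)/(41.10599) = 2.27478
h(2.27478) = -6.87418
z3 = 2.27478 − (-6.87418)·(2.27478 − 3.84000) / (-6.87418 − 29.92547) = 2.27478 − (10.75959)/(-36.79966) = 2.56717
h(2.56717) = -3.57115
z4 = 2.56717 − (-3.57115)·(2.56717 − 2.27478) / (-3.57115 − (-6.87418)) = 2.56717 − (-1.04414)/(3.30304) = 2.88328
h(2.88328) = 1.27283
z5 = 2.88328 − 1.27283·(2.88328 − 2.56717) / (1.27283 − (-3.57115)) = 2.88328 − (0.40236)/(4.84398) = 2.80022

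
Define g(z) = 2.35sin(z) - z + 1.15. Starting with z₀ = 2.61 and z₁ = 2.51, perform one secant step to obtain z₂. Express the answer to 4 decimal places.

2.5193

g(2.61) = -0.268769, g(2.51) = 0.027513
z₂ = 2.510000 − 0.027513·(2.510000 − 2.610000) / (0.027513 − (-0.268769)) = 2.510000 − (-0.002751)/(0.296282) = 2.519286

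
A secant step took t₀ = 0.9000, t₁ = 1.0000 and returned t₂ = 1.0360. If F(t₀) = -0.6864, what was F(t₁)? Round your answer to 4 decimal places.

The secant line through (0.9000, -0.6864) and (1.0000, F(t₁)) crosses zero at t₂ = 1.0360.
So (0.9000, -0.6864), (1.0000, F(t₁)), (1.0360, 0) are collinear:
F(t₁) = -0.6864 · (1.0000 − 1.0360) / (0.9000 − 1.0360) = -0.6864 · (-0.036000)/(-0.136000) = -0.181694

-0.1817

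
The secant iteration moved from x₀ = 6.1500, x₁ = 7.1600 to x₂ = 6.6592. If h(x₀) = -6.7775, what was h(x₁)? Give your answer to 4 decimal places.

6.6657

The secant line through (6.1500, -6.7775) and (7.1600, h(x₁)) crosses zero at x₂ = 6.6592.
So (6.1500, -6.7775), (7.1600, h(x₁)), (6.6592, 0) are collinear:
h(x₁) = -6.7775 · (7.1600 − 6.6592) / (6.1500 − 6.6592) = -6.7775 · (0.500800)/(-0.509200) = 6.665695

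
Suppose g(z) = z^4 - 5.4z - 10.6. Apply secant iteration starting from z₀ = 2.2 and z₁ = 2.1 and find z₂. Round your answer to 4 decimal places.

g(2.2) = 0.945600, g(2.1) = -2.491900
z₂ = 2.100000 − (-2.491900)·(2.100000 − 2.200000) / (-2.491900 − 0.945600) = 2.100000 − (0.249190)/(-3.437500) = 2.172492

2.1725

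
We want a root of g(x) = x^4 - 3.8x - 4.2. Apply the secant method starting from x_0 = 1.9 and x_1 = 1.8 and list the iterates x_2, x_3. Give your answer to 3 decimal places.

1.825, 1.827

g(1.9) = 1.61210, g(1.8) = -0.54240
x_2 = 1.80000 − (-0.54240)·(1.80000 − 1.90000) / (-0.54240 − 1.61210) = 1.80000 − (0.05424)/(-2.15450) = 1.82518
g(1.82518) = -0.03834
x_3 = 1.82518 − (-0.03834)·(1.82518 − 1.80000) / (-0.03834 − (-0.54240)) = 1.82518 − (-0.00097)/(0.50406) = 1.82709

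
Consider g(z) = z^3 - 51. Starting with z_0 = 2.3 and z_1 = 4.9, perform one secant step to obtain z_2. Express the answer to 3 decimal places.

g(2.3) = -38.83300, g(4.9) = 66.64900
z_2 = 4.90000 − 66.64900·(4.90000 − 2.30000) / (66.64900 − (-38.83300)) = 4.90000 − (173.28740)/(105.48200) = 3.25719

3.257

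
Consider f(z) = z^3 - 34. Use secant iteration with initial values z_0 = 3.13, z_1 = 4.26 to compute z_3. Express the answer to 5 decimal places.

3.23214

f(3.13) = -3.3357030, f(4.26) = 43.3087760
z_2 = 4.2600000 − 43.3087760·(4.2600000 − 3.1300000) / (43.3087760 − (-3.3357030)) = 4.2600000 − (48.9389169)/(46.6444790) = 3.2108101
f(3.2108101) = -0.8987910
z_3 = 3.2108101 − (-0.8987910)·(3.2108101 − 4.2600000) / (-0.8987910 − 43.3087760) = 3.2108101 − (0.9430025)/(-44.2075670) = 3.2321413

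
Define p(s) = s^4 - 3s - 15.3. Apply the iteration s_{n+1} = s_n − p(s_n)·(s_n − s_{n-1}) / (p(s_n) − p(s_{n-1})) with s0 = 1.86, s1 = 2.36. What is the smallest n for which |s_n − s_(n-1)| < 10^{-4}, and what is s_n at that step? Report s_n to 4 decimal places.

n = 6, s_n = 2.1603

p(1.86) = -8.911168, p(2.36) = 8.640444
s2 = 2.360000 − 8.640444·(0.500000)/(17.551612) = 2.113856;  |Δ| = 0.246144
p(2.113856) = -1.675080
s3 = 2.113856 − (-1.675080)·(-0.246144)/(-10.315524) = 2.153826;  |Δ| = 0.039970
p(2.153826) = -0.241467
s4 = 2.153826 − (-0.241467)·(0.039970)/(1.433613) = 2.160558;  |Δ| = 0.006732
p(2.160558) = 0.008662
s5 = 2.160558 − 0.008662·(0.006732)/(0.250129) = 2.160325;  |Δ| = 0.000233
p(2.160325) = -0.000042
s6 = 2.160325 − (-0.000042)·(-0.000233)/(-0.008704) = 2.160326;  |Δ| = 0.000001
|s6 − s5| = 0.000001 < 10^{-4}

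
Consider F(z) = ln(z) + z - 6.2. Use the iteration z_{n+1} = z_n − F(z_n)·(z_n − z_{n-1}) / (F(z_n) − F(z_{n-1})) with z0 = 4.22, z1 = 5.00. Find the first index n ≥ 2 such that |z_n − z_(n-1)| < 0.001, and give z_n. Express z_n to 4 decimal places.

n = 4, z_n = 4.6608

F(4.22) = -0.540165, F(5.00) = 0.409438
z2 = 5.000000 − 0.409438·(0.780000)/(0.949603) = 4.663689;  |Δ| = 0.336311
F(4.663689) = 0.003496
z3 = 4.663689 − 0.003496·(-0.336311)/(-0.405942) = 4.660793;  |Δ| = 0.002896
F(4.660793) = -0.000022
z4 = 4.660793 − (-0.000022)·(-0.002896)/(-0.003518) = 4.660811;  |Δ| = 0.000018
|z4 − z3| = 0.000018 < 0.001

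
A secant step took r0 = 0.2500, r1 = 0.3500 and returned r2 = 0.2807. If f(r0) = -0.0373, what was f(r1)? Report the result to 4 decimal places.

The secant line through (0.2500, -0.0373) and (0.3500, f(r1)) crosses zero at r2 = 0.2807.
So (0.2500, -0.0373), (0.3500, f(r1)), (0.2807, 0) are collinear:
f(r1) = -0.0373 · (0.3500 − 0.2807) / (0.2500 − 0.2807) = -0.0373 · (0.069300)/(-0.030700) = 0.084198

0.0842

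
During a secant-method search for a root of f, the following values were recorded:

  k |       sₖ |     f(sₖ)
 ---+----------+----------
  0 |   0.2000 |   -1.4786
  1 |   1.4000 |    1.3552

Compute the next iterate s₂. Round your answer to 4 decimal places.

0.8261

s₂ = 1.4000 − 1.3552·(1.4000 − 0.2000) / (1.3552 − (-1.4786))
   = 1.4000 − (1.626240)/(2.833800) = 0.826127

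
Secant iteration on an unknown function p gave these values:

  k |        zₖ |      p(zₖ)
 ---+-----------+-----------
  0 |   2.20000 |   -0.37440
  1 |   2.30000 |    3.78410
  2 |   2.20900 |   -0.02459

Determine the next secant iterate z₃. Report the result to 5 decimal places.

z₃ = 2.20900 − (-0.02459)·(2.20900 − 2.30000) / (-0.02459 − 3.78410)
   = 2.20900 − (0.0022377)/(-3.8086900) = 2.2095875

2.20959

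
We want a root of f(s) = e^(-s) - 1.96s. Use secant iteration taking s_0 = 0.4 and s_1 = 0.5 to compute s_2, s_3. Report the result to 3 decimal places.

0.356, 0.357

f(0.4) = -0.11368, f(0.5) = -0.37347
s_2 = 0.50000 − (-0.37347)·(0.50000 − 0.40000) / (-0.37347 − (-0.11368)) = 0.50000 − (-0.03735)/(-0.25979) = 0.35624
f(0.35624) = 0.00207
s_3 = 0.35624 − 0.00207·(0.35624 − 0.50000) / (0.00207 − (-0.37347)) = 0.35624 − (-0.00030)/(0.37554) = 0.35703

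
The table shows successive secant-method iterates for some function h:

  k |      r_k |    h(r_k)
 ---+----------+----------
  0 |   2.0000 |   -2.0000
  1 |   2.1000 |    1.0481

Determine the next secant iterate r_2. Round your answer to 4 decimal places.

r_2 = 2.1000 − 1.0481·(2.1000 − 2.0000) / (1.0481 − (-2.0000))
   = 2.1000 − (0.104810)/(3.048100) = 2.065615

2.0656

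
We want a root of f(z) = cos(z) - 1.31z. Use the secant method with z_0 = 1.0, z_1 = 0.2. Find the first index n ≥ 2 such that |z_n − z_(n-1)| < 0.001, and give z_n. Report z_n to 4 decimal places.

n = 5, z_n = 0.6209

f(1.0) = -0.769698, f(0.2) = 0.718067
z_2 = 0.200000 − 0.718067·(-0.800000)/(1.487764) = 0.586118;  |Δ| = 0.386118
f(0.586118) = 0.065279
z_3 = 0.586118 − 0.065279·(0.386118)/(-0.652788) = 0.624730;  |Δ| = 0.038612
f(0.624730) = -0.007276
z_4 = 0.624730 − (-0.007276)·(0.038612)/(-0.072555) = 0.620858;  |Δ| = 0.003872
f(0.620858) = 0.000055
z_5 = 0.620858 − 0.000055·(-0.003872)/(0.007331) = 0.620887;  |Δ| = 0.000029
|z_5 − z_4| = 0.000029 < 0.001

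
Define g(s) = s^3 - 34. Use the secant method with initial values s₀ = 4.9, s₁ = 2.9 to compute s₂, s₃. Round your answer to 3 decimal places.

g(4.9) = 83.64900, g(2.9) = -9.61100
s₂ = 2.90000 − (-9.61100)·(2.90000 − 4.90000) / (-9.61100 − 83.64900) = 2.90000 − (19.22200)/(-93.26000) = 3.10611
g(3.10611) = -4.03244
s₃ = 3.10611 − (-4.03244)·(3.10611 − 2.90000) / (-4.03244 − (-9.61100)) = 3.10611 − (-0.83114)/(5.57856) = 3.25510

3.106, 3.255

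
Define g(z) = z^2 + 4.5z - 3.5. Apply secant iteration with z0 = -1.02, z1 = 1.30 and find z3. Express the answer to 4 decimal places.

0.6541

g(-1.02) = -7.049600, g(1.30) = 4.040000
z2 = 1.300000 − 4.040000·(1.300000 − (-1.020000)) / (4.040000 − (-7.049600)) = 1.300000 − (9.372800)/(11.089600) = 0.454812
g(0.454812) = -1.246494
z3 = 0.454812 − (-1.246494)·(0.454812 − 1.300000) / (-1.246494 − 4.040000) = 0.454812 − (1.053522)/(-5.286494) = 0.654097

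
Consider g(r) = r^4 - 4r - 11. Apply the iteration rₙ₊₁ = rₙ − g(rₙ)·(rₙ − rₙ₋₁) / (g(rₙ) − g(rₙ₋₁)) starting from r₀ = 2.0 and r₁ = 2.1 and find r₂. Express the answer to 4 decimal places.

2.0984

g(2.0) = -3.000000, g(2.1) = 0.048100
r₂ = 2.100000 − 0.048100·(2.100000 − 2.000000) / (0.048100 − (-3.000000)) = 2.100000 − (0.004810)/(3.048100) = 2.098422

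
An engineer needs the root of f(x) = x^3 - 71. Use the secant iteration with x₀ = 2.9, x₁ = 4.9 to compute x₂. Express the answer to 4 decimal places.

f(2.9) = -46.611000, f(4.9) = 46.649000
x₂ = 4.900000 − 46.649000·(4.900000 − 2.900000) / (46.649000 − (-46.611000)) = 4.900000 − (93.298000)/(93.260000) = 3.899593

3.8996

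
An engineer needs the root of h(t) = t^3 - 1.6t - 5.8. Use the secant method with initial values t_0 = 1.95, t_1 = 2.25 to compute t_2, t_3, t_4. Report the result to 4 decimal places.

2.0792, 2.0903, 2.0913

h(1.95) = -1.505125, h(2.25) = 1.990625
t_2 = 2.250000 − 1.990625·(2.250000 − 1.950000) / (1.990625 − (-1.505125)) = 2.250000 − (0.597188)/(3.495750) = 2.079168
h(2.079168) = -0.138556
t_3 = 2.079168 − (-0.138556)·(2.079168 − 2.250000) / (-0.138556 − 1.990625) = 2.079168 − (0.023670)/(-2.129181) = 2.090284
h(2.090284) = -0.011398
t_4 = 2.090284 − (-0.011398)·(2.090284 − 2.079168) / (-0.011398 − (-0.138556)) = 2.090284 − (-0.000127)/(0.127158) = 2.091281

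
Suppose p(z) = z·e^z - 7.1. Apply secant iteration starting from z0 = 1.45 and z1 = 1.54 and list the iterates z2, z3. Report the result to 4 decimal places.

1.5325, 1.5329

p(1.45) = -0.918484, p(1.54) = 0.083469
z2 = 1.540000 − 0.083469·(1.540000 − 1.450000) / (0.083469 − (-0.918484)) = 1.540000 − (0.007512)/(1.001953) = 1.532502
p(1.532502) = -0.004900
z3 = 1.532502 − (-0.004900)·(1.532502 − 1.540000) / (-0.004900 − 0.083469) = 1.532502 − (0.000037)/(-0.088369) = 1.532918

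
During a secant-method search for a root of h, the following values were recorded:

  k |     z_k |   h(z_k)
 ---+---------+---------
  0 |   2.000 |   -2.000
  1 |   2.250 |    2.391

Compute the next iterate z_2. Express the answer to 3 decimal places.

z_2 = 2.250 − 2.391·(2.250 − 2.000) / (2.391 − (-2.000))
   = 2.250 − (0.59775)/(4.39100) = 2.11387

2.114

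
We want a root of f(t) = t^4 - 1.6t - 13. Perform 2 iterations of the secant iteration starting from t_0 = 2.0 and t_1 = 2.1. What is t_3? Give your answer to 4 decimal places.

f(2.0) = -0.200000, f(2.1) = 3.088100
t_2 = 2.100000 − 3.088100·(2.100000 − 2.000000) / (3.088100 − (-0.200000)) = 2.100000 − (0.308810)/(3.288100) = 2.006083
f(2.006083) = -0.014201
t_3 = 2.006083 − (-0.014201)·(2.006083 − 2.100000) / (-0.014201 − 3.088100) = 2.006083 − (0.001334)/(-3.102301) = 2.006512

2.0065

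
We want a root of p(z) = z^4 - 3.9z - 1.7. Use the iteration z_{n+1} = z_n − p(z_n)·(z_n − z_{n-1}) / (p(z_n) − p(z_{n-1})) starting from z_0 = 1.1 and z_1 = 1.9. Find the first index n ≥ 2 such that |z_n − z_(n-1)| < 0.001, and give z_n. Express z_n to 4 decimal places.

n = 6, z_n = 1.6986

p(1.1) = -4.525900, p(1.9) = 3.922100
z_2 = 1.900000 − 3.922100·(0.800000)/(8.448000) = 1.528589;  |Δ| = 0.371411
p(1.528589) = -2.201871
z_3 = 1.528589 − (-2.201871)·(-0.371411)/(-6.123971) = 1.662130;  |Δ| = 0.133541
p(1.662130) = -0.549933
z_4 = 1.662130 − (-0.549933)·(0.133541)/(1.651938) = 1.706586;  |Δ| = 0.044456
p(1.706586) = 0.126589
z_5 = 1.706586 − 0.126589·(0.044456)/(0.676522) = 1.698267;  |Δ| = 0.008318
p(1.698267) = -0.005145
z_6 = 1.698267 − (-0.005145)·(-0.008318)/(-0.131735) = 1.698592;  |Δ| = 0.000325
|z_6 − z_5| = 0.000325 < 0.001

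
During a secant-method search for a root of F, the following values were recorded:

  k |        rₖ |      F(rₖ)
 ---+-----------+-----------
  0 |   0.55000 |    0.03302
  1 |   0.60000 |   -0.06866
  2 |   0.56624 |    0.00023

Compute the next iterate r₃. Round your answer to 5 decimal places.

0.56635

r₃ = 0.56624 − 0.00023·(0.56624 − 0.60000) / (0.00023 − (-0.06866))
   = 0.56624 − (-0.0000078)/(0.0688900) = 0.5663527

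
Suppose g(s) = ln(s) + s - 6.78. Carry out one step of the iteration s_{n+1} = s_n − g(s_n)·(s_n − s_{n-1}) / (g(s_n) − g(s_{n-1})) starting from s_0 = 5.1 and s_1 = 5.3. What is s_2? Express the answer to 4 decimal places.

g(5.1) = -0.050759, g(5.3) = 0.187707
s_2 = 5.300000 − 0.187707·(5.300000 − 5.100000) / (0.187707 − (-0.050759)) = 5.300000 − (0.037541)/(0.238466) = 5.142572

5.1426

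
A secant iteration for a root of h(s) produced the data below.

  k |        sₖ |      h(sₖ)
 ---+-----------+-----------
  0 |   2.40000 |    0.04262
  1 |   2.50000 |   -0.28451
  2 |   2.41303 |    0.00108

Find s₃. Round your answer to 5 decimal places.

2.41336

s₃ = 2.41303 − 0.00108·(2.41303 − 2.50000) / (0.00108 − (-0.28451))
   = 2.41303 − (-0.0000939)/(0.2855900) = 2.4133589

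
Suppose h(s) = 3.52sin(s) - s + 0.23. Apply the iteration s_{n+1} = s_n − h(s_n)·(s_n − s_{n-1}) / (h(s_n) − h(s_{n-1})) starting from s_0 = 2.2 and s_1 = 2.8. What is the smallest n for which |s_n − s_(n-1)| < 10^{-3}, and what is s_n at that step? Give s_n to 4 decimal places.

n = 5, s_n = 2.4567

h(2.2) = 0.875907, h(2.8) = -1.390842
s_2 = 2.800000 − (-1.390842)·(0.600000)/(-2.266749) = 2.431849;  |Δ| = 0.368151
h(2.431849) = 0.091920
s_3 = 2.431849 − 0.091920·(-0.368151)/(1.482762) = 2.454672;  |Δ| = 0.022823
h(2.454672) = 0.007569
s_4 = 2.454672 − 0.007569·(0.022823)/(-0.084351) = 2.456720;  |Δ| = 0.002048
h(2.456720) = -0.000057
s_5 = 2.456720 − (-0.000057)·(0.002048)/(-0.007626) = 2.456704;  |Δ| = 0.000015
|s_5 − s_4| = 0.000015 < 10^{-3}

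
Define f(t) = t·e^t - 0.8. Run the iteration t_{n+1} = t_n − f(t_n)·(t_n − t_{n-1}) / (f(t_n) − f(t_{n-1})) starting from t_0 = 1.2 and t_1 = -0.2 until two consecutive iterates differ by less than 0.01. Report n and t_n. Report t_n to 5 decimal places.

n = 7, t_n = 0.49002

f(1.2) = 3.1841403, f(-0.2) = -0.9637462
t_2 = -0.2000000 − (-0.9637462)·(-1.4000000)/(-4.1478865) = 0.1252848;  |Δ| = 0.3252848
f(0.1252848) = -0.6579932
t_3 = 0.1252848 − (-0.6579932)·(0.3252848)/(0.3057529) = 0.8253116;  |Δ| = 0.7000267
f(0.8253116) = 1.0838496
t_4 = 0.8253116 − 1.0838496·(0.7000267)/(1.7418428) = 0.3897248;  |Δ| = 0.4355868
f(0.3897248) = -0.2245423
t_5 = 0.3897248 − (-0.2245423)·(-0.4355868)/(-1.3083919) = 0.4644789;  |Δ| = 0.0747541
f(0.4644789) = -0.0609282
t_6 = 0.4644789 − (-0.0609282)·(0.0747541)/(0.1636141) = 0.4923166;  |Δ| = 0.0278376
f(0.4923166) = 0.0054801
t_7 = 0.4923166 − 0.0054801·(0.0278376)/(0.0664083) = 0.4900194;  |Δ| = 0.0022972
|t_7 − t_6| = 0.0022972 < 0.01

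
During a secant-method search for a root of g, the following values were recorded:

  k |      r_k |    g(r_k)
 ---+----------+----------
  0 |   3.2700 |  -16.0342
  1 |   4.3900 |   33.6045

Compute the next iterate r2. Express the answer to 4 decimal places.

r2 = 4.3900 − 33.6045·(4.3900 − 3.2700) / (33.6045 − (-16.0342))
   = 4.3900 − (37.637040)/(49.638700) = 3.631780

3.6318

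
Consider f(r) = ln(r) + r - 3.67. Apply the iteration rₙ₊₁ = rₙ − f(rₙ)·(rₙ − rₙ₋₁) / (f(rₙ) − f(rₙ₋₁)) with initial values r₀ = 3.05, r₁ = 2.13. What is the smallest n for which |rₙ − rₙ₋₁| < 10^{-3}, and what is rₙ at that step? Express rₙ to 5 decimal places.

n = 4, rₙ = 2.68305

f(3.05) = 0.4951416, f(2.13) = -0.7838780
r₂ = 2.1300000 − (-0.7838780)·(-0.9200000)/(-1.2790196) = 2.6938442;  |Δ| = 0.5638442
f(2.6938442) = 0.0148134
r₃ = 2.6938442 − 0.0148134·(0.5638442)/(0.7986915) = 2.6833865;  |Δ| = 0.0104577
f(2.6833865) = 0.0004661
r₄ = 2.6833865 − 0.0004661·(-0.0104577)/(-0.0143473) = 2.6830468;  |Δ| = 0.0003398
|r₄ − r₃| = 0.0003398 < 10^{-3}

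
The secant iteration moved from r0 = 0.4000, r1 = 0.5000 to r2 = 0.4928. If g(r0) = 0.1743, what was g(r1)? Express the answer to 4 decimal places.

The secant line through (0.4000, 0.1743) and (0.5000, g(r1)) crosses zero at r2 = 0.4928.
So (0.4000, 0.1743), (0.5000, g(r1)), (0.4928, 0) are collinear:
g(r1) = 0.1743 · (0.5000 − 0.4928) / (0.4000 − 0.4928) = 0.1743 · (0.007200)/(-0.092800) = -0.013523

-0.0135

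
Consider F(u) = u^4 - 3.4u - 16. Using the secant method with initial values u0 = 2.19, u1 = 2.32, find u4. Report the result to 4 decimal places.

F(2.19) = -0.443425, F(2.32) = 5.082230
u2 = 2.320000 − 5.082230·(2.320000 − 2.190000) / (5.082230 − (-0.443425)) = 2.320000 − (0.660690)/(5.525655) = 2.200432
F(2.200432) = -0.037452
u3 = 2.200432 − (-0.037452)·(2.200432 − 2.320000) / (-0.037452 − 5.082230) = 2.200432 − (0.004478)/(-5.119682) = 2.201307
F(2.201307) = -0.003128
u4 = 2.201307 − (-0.003128)·(2.201307 − 2.200432) / (-0.003128 − (-0.037452)) = 2.201307 − (-0.000003)/(0.034325) = 2.201387

2.2014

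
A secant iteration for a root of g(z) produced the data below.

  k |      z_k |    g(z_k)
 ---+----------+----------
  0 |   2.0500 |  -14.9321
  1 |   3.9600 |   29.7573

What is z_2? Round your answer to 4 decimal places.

2.6882

z_2 = 3.9600 − 29.7573·(3.9600 − 2.0500) / (29.7573 − (-14.9321))
   = 3.9600 − (56.836443)/(44.689400) = 2.688190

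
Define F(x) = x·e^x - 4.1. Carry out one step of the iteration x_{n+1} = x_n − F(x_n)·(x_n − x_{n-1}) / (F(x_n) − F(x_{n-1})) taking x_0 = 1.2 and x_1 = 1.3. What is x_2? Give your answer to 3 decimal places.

F(1.2) = -0.11586, F(1.3) = 0.67009
x_2 = 1.30000 − 0.67009·(1.30000 − 1.20000) / (0.67009 − (-0.11586)) = 1.30000 − (0.06701)/(0.78595) = 1.21474

1.215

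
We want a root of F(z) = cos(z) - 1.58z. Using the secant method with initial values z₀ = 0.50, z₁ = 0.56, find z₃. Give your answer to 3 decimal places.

F(0.50) = 0.08758, F(0.56) = -0.03754
z₂ = 0.56000 − (-0.03754)·(0.56000 − 0.50000) / (-0.03754 − 0.08758) = 0.56000 − (-0.00225)/(-0.12513) = 0.54200
F(0.54200) = 0.00033
z₃ = 0.54200 − 0.00033·(0.54200 − 0.56000) / (0.00033 − (-0.03754)) = 0.54200 − (-0.00001)/(0.03787) = 0.54215

0.542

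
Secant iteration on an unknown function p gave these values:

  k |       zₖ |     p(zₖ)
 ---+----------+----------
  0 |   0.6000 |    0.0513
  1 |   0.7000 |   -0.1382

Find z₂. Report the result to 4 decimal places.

0.6271

z₂ = 0.7000 − (-0.1382)·(0.7000 − 0.6000) / (-0.1382 − 0.0513)
   = 0.7000 − (-0.013820)/(-0.189500) = 0.627071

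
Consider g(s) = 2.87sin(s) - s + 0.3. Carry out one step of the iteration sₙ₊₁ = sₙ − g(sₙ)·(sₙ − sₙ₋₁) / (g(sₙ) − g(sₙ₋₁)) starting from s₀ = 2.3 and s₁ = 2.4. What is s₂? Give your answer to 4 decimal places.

2.3465

g(2.3) = 0.140174, g(2.4) = -0.161421
s₂ = 2.400000 − (-0.161421)·(2.400000 − 2.300000) / (-0.161421 − 0.140174) = 2.400000 − (-0.016142)/(-0.301595) = 2.346478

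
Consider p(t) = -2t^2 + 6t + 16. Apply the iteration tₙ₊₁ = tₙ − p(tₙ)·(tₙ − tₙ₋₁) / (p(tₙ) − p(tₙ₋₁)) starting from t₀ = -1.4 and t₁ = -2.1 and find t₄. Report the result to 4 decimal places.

-1.7016

p(-1.4) = 3.680000, p(-2.1) = -5.420000
t₂ = -2.100000 − (-5.420000)·(-2.100000 − (-1.400000)) / (-5.420000 − 3.680000) = -2.100000 − (3.794000)/(-9.100000) = -1.683077
p(-1.683077) = 0.236043
t₃ = -1.683077 − 0.236043·(-1.683077 − (-2.100000)) / (0.236043 − (-5.420000)) = -1.683077 − (0.098412)/(5.656043) = -1.700476
p(-1.700476) = 0.013903
t₄ = -1.700476 − 0.013903·(-1.700476 − (-1.683077)) / (0.013903 − 0.236043) = -1.700476 − (-0.000242)/(-0.222140) = -1.701565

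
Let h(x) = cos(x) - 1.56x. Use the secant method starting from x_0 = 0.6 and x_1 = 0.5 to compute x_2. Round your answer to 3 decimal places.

0.547

h(0.6) = -0.11066, h(0.5) = 0.09758
x_2 = 0.50000 − 0.09758·(0.50000 − 0.60000) / (0.09758 − (-0.11066)) = 0.50000 − (-0.00976)/(0.20825) = 0.54686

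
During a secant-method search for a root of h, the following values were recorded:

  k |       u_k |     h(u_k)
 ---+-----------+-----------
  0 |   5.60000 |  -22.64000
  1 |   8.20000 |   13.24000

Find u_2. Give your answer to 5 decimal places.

u_2 = 8.20000 − 13.24000·(8.20000 − 5.60000) / (13.24000 − (-22.64000))
   = 8.20000 − (34.4240000)/(35.8800000) = 7.2405797

7.24058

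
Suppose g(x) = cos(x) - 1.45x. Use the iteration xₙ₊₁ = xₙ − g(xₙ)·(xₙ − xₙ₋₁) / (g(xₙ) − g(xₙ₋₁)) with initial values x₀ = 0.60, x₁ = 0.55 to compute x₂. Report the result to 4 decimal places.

g(0.60) = -0.044664, g(0.55) = 0.055025
x₂ = 0.550000 − 0.055025·(0.550000 − 0.600000) / (0.055025 − (-0.044664)) = 0.550000 − (-0.002751)/(0.099689) = 0.577598

0.5776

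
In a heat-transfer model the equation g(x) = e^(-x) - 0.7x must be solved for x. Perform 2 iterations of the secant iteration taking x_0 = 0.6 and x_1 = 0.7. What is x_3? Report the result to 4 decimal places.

g(0.6) = 0.128812, g(0.7) = 0.006585
x_2 = 0.700000 − 0.006585·(0.700000 − 0.600000) / (0.006585 − 0.128812) = 0.700000 − (0.000659)/(-0.122226) = 0.705388
g(0.705388) = 0.000146
x_3 = 0.705388 − 0.000146·(0.705388 − 0.700000) / (0.000146 − 0.006585) = 0.705388 − (0.000001)/(-0.006440) = 0.705510

0.7055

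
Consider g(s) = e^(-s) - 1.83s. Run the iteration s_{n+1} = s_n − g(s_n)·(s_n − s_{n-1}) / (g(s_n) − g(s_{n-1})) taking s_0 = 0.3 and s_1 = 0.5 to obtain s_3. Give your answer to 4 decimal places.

0.3754

g(0.3) = 0.191818, g(0.5) = -0.308469
s_2 = 0.500000 − (-0.308469)·(0.500000 − 0.300000) / (-0.308469 − 0.191818) = 0.500000 − (-0.061694)/(-0.500288) = 0.376683
g(0.376683) = -0.003197
s_3 = 0.376683 − (-0.003197)·(0.376683 − 0.500000) / (-0.003197 − (-0.308469)) = 0.376683 − (0.000394)/(0.305273) = 0.375392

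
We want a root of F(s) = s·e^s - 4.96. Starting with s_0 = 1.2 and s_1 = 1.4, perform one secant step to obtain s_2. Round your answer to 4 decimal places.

F(1.2) = -0.975860, F(1.4) = 0.717280
s_2 = 1.400000 − 0.717280·(1.400000 − 1.200000) / (0.717280 − (-0.975860)) = 1.400000 − (0.143456)/(1.693140) = 1.315272

1.3153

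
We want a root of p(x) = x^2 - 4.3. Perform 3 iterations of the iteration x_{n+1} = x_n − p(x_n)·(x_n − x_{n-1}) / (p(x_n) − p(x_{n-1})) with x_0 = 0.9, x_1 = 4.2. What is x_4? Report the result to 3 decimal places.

2.099

p(0.9) = -3.49000, p(4.2) = 13.34000
x_2 = 4.20000 − 13.34000·(4.20000 − 0.90000) / (13.34000 − (-3.49000)) = 4.20000 − (44.02200)/(16.83000) = 1.58431
p(1.58431) = -1.78995
x_3 = 1.58431 − (-1.78995)·(1.58431 − 4.20000) / (-1.78995 − 13.34000) = 1.58431 − (4.68195)/(-15.12995) = 1.89376
p(1.89376) = -0.71366
x_4 = 1.89376 − (-0.71366)·(1.89376 − 1.58431) / (-0.71366 − (-1.78995)) = 1.89376 − (-0.22084)/(1.07629) = 2.09895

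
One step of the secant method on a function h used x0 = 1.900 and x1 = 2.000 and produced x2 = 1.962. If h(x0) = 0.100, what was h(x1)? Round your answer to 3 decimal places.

The secant line through (1.900, 0.100) and (2.000, h(x1)) crosses zero at x2 = 1.962.
So (1.900, 0.100), (2.000, h(x1)), (1.962, 0) are collinear:
h(x1) = 0.100 · (2.000 − 1.962) / (1.900 − 1.962) = 0.100 · (0.03800)/(-0.06200) = -0.06129

-0.061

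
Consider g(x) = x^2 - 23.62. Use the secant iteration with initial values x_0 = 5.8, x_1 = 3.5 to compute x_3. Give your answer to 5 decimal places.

4.88278

g(5.8) = 10.0200000, g(3.5) = -11.3700000
x_2 = 3.5000000 − (-11.3700000)·(3.5000000 − 5.8000000) / (-11.3700000 − 10.0200000) = 3.5000000 − (26.1510000)/(-21.3900000) = 4.7225806
g(4.7225806) = -1.3172320
x_3 = 4.7225806 − (-1.3172320)·(4.7225806 − 3.5000000) / (-1.3172320 − (-11.3700000)) = 4.7225806 − (-1.6104224)/(10.0527680) = 4.8827776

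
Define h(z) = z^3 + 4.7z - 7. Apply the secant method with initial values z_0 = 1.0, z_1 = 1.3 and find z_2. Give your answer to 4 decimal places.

1.1496

h(1.0) = -1.300000, h(1.3) = 1.307000
z_2 = 1.300000 − 1.307000·(1.300000 − 1.000000) / (1.307000 − (-1.300000)) = 1.300000 − (0.392100)/(2.607000) = 1.149597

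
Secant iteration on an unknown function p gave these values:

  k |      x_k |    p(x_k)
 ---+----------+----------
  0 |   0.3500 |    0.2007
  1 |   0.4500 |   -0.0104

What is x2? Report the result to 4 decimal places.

0.4451

x2 = 0.4500 − (-0.0104)·(0.4500 − 0.3500) / (-0.0104 − 0.2007)
   = 0.4500 − (-0.001040)/(-0.211100) = 0.445073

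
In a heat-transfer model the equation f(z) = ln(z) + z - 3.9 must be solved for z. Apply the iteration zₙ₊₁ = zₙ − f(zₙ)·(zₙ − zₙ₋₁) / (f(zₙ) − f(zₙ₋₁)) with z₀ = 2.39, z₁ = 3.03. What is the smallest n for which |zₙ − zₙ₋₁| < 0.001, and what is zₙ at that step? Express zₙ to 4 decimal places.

n = 4, zₙ = 2.8520

f(2.39) = -0.638707, f(3.03) = 0.238563
z₂ = 3.030000 − 0.238563·(0.640000)/(0.877269) = 2.855960;  |Δ| = 0.174040
f(2.855960) = 0.005368
z₃ = 2.855960 − 0.005368·(-0.174040)/(-0.233195) = 2.851954;  |Δ| = 0.004006
f(2.851954) = -0.000042
z₄ = 2.851954 − (-0.000042)·(-0.004006)/(-0.005410) = 2.851985;  |Δ| = 0.000031
|z₄ − z₃| = 0.000031 < 0.001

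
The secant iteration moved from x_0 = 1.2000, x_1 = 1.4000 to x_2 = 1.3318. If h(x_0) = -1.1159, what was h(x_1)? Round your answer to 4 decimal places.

The secant line through (1.2000, -1.1159) and (1.4000, h(x_1)) crosses zero at x_2 = 1.3318.
So (1.2000, -1.1159), (1.4000, h(x_1)), (1.3318, 0) are collinear:
h(x_1) = -1.1159 · (1.4000 − 1.3318) / (1.2000 − 1.3318) = -1.1159 · (0.068200)/(-0.131800) = 0.577423

0.5774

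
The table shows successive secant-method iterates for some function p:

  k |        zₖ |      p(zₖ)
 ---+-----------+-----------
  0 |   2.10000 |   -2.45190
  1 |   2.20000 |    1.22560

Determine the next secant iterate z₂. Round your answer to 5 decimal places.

z₂ = 2.20000 − 1.22560·(2.20000 − 2.10000) / (1.22560 − (-2.45190))
   = 2.20000 − (0.1225600)/(3.6775000) = 2.1666730

2.16667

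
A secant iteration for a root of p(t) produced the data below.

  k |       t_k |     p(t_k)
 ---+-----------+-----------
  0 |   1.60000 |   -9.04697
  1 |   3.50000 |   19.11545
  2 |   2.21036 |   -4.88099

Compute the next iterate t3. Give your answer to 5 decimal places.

t3 = 2.21036 − (-4.88099)·(2.21036 − 3.50000) / (-4.88099 − 19.11545)
   = 2.21036 − (6.2947199)/(-23.9964400) = 2.4726789

2.47268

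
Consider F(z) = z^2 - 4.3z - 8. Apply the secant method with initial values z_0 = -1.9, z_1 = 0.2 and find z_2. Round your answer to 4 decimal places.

F(-1.9) = 3.780000, F(0.2) = -8.820000
z_2 = 0.200000 − (-8.820000)·(0.200000 − (-1.900000)) / (-8.820000 − 3.780000) = 0.200000 − (-18.522000)/(-12.600000) = -1.270000

-1.2700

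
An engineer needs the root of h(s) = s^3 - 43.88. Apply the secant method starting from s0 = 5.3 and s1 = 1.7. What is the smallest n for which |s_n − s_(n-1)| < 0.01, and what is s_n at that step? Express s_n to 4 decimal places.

n = 7, s_n = 3.5271

h(5.3) = 104.997000, h(1.7) = -38.967000
s2 = 1.700000 − (-38.967000)·(-3.600000)/(-143.964000) = 2.674419;  |Δ| = 0.974419
h(2.674419) = -24.751181
s3 = 2.674419 − (-24.751181)·(0.974419)/(14.215819) = 4.370980;  |Δ| = 1.696562
h(4.370980) = 39.629618
s4 = 4.370980 − 39.629618·(1.696562)/(64.380799) = 3.326661;  |Δ| = 1.044319
h(3.326661) = -7.064921
s5 = 3.326661 − (-7.064921)·(-1.044319)/(-46.694540) = 3.484668;  |Δ| = 0.158006
h(3.484668) = -1.566004
s6 = 3.484668 − (-1.566004)·(0.158006)/(5.498918) = 3.529665;  |Δ| = 0.044998
h(3.529665) = 0.094462
s7 = 3.529665 − 0.094462·(0.044998)/(1.660466) = 3.527105;  |Δ| = 0.002560
|s7 − s6| = 0.002560 < 0.01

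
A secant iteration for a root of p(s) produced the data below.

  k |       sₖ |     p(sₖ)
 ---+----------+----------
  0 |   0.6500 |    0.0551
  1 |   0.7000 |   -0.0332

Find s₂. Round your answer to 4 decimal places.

s₂ = 0.7000 − (-0.0332)·(0.7000 − 0.6500) / (-0.0332 − 0.0551)
   = 0.7000 − (-0.001660)/(-0.088300) = 0.681200

0.6812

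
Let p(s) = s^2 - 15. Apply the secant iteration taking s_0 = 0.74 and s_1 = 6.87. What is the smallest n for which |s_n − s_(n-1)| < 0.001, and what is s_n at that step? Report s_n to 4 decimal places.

p(0.74) = -14.452400, p(6.87) = 32.196900
s_2 = 6.870000 − 32.196900·(6.130000)/(46.649300) = 2.639133;  |Δ| = 4.230867
p(2.639133) = -8.034978
s_3 = 2.639133 − (-8.034978)·(-4.230867)/(-40.231878) = 3.484108;  |Δ| = 0.844975
p(3.484108) = -2.860994
s_4 = 3.484108 − (-2.860994)·(0.844975)/(5.173984) = 3.951343;  |Δ| = 0.467235
p(3.951343) = 0.613111
s_5 = 3.951343 − 0.613111·(0.467235)/(3.474105) = 3.868885;  |Δ| = 0.082458
p(3.868885) = -0.031728
s_6 = 3.868885 − (-0.031728)·(-0.082458)/(-0.644839) = 3.872942;  |Δ| = 0.004057
p(3.872942) = -0.000318
s_7 = 3.872942 − (-0.000318)·(0.004057)/(0.031410) = 3.872983;  |Δ| = 0.000041
|s_7 − s_6| = 0.000041 < 0.001

n = 7, s_n = 3.8730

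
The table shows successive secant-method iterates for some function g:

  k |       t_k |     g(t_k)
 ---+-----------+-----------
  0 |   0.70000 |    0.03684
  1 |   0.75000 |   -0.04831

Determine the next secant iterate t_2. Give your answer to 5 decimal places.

t_2 = 0.75000 − (-0.04831)·(0.75000 − 0.70000) / (-0.04831 − 0.03684)
   = 0.75000 − (-0.0024155)/(-0.0851500) = 0.7216324

0.72163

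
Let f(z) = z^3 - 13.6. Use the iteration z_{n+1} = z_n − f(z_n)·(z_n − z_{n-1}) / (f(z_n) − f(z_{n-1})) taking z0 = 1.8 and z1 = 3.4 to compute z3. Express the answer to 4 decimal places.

f(1.8) = -7.768000, f(3.4) = 25.704000
z2 = 3.400000 − 25.704000·(3.400000 − 1.800000) / (25.704000 − (-7.768000)) = 3.400000 − (41.126400)/(33.472000) = 2.171319
f(2.171319) = -3.363038
z3 = 2.171319 − (-3.363038)·(2.171319 − 3.400000) / (-3.363038 − 25.704000) = 2.171319 − (4.132100)/(-29.067038) = 2.313477

2.3135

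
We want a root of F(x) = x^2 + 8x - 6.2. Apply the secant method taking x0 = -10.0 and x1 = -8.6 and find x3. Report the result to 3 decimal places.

F(-10.0) = 13.80000, F(-8.6) = -1.04000
x2 = -8.60000 − (-1.04000)·(-8.60000 − (-10.00000)) / (-1.04000 − 13.80000) = -8.60000 − (-1.45600)/(-14.84000) = -8.69811
F(-8.69811) = -0.12773
x3 = -8.69811 − (-0.12773)·(-8.69811 − (-8.60000)) / (-0.12773 − (-1.04000)) = -8.69811 − (0.01253)/(0.91227) = -8.71185

-8.712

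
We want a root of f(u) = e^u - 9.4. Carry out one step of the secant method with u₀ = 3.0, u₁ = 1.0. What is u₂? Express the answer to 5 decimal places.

f(3.0) = 10.6855369, f(1.0) = -6.6817182
u₂ = 1.0000000 − (-6.6817182)·(1.0000000 − 3.0000000) / (-6.6817182 − 10.6855369) = 1.0000000 − (13.3634363)/(-17.3672551) = 1.7694616

1.76946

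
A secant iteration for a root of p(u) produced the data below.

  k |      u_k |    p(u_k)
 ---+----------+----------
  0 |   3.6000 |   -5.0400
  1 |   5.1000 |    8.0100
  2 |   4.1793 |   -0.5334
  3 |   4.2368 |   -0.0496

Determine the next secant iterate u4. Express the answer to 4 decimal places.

u4 = 4.2368 − (-0.0496)·(4.2368 − 4.1793) / (-0.0496 − (-0.5334))
   = 4.2368 − (-0.002852)/(0.483800) = 4.242695

4.2427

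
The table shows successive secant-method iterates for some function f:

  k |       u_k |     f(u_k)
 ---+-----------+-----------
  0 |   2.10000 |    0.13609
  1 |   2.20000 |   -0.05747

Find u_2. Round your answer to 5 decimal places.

2.17031

u_2 = 2.20000 − (-0.05747)·(2.20000 − 2.10000) / (-0.05747 − 0.13609)
   = 2.20000 − (-0.0057470)/(-0.1935600) = 2.1703089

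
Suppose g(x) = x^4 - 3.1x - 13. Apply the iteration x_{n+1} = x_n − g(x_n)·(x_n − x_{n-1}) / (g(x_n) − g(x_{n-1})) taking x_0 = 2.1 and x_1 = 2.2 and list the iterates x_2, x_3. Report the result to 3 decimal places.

g(2.1) = -0.06190, g(2.2) = 3.60560
x_2 = 2.20000 − 3.60560·(2.20000 − 2.10000) / (3.60560 − (-0.06190)) = 2.20000 − (0.36056)/(3.66750) = 2.10169
g(2.10169) = -0.00453
x_3 = 2.10169 − (-0.00453)·(2.10169 − 2.20000) / (-0.00453 − 3.60560) = 2.10169 − (0.00045)/(-3.61013) = 2.10181

2.102, 2.102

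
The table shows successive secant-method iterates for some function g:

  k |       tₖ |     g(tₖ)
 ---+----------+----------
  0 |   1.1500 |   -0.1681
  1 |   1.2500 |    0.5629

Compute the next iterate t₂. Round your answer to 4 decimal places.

1.1730

t₂ = 1.2500 − 0.5629·(1.2500 − 1.1500) / (0.5629 − (-0.1681))
   = 1.2500 − (0.056290)/(0.731000) = 1.172996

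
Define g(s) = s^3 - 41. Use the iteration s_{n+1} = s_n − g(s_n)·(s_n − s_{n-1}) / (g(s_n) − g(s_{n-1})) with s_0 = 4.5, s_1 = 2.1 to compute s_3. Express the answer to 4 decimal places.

3.6903

g(4.5) = 50.125000, g(2.1) = -31.739000
s_2 = 2.100000 − (-31.739000)·(2.100000 − 4.500000) / (-31.739000 − 50.125000) = 2.100000 − (76.173600)/(-81.864000) = 3.030490
g(3.030490) = -13.168386
s_3 = 3.030490 − (-13.168386)·(3.030490 − 2.100000) / (-13.168386 − (-31.739000)) = 3.030490 − (-12.253046)/(18.570614) = 3.690298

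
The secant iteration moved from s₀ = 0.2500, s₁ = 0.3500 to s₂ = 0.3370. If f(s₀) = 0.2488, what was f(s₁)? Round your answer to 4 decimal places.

The secant line through (0.2500, 0.2488) and (0.3500, f(s₁)) crosses zero at s₂ = 0.3370.
So (0.2500, 0.2488), (0.3500, f(s₁)), (0.3370, 0) are collinear:
f(s₁) = 0.2488 · (0.3500 − 0.3370) / (0.2500 − 0.3370) = 0.2488 · (0.013000)/(-0.087000) = -0.037177

-0.0372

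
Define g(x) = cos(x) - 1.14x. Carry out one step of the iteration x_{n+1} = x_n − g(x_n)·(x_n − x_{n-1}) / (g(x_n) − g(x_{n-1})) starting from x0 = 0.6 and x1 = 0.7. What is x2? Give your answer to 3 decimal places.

g(0.6) = 0.14134, g(0.7) = -0.03316
x2 = 0.70000 − (-0.03316)·(0.70000 − 0.60000) / (-0.03316 − 0.14134) = 0.70000 − (-0.00332)/(-0.17449) = 0.68100

0.681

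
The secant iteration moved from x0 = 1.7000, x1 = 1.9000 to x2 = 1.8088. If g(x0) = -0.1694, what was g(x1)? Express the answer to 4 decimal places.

The secant line through (1.7000, -0.1694) and (1.9000, g(x1)) crosses zero at x2 = 1.8088.
So (1.7000, -0.1694), (1.9000, g(x1)), (1.8088, 0) are collinear:
g(x1) = -0.1694 · (1.9000 − 1.8088) / (1.7000 − 1.8088) = -0.1694 · (0.091200)/(-0.108800) = 0.141997

0.1420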